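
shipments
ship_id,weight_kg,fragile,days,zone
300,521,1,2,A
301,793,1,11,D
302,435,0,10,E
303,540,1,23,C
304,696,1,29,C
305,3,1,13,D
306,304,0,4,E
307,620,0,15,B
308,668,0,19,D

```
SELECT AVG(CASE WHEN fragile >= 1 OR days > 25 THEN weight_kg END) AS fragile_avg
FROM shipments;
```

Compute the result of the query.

510.6

ship_id=300: ✓ → 521
ship_id=301: ✓ → 793
ship_id=302: ✗
ship_id=303: ✓ → 540
ship_id=304: ✓ → 696
ship_id=305: ✓ → 3
ship_id=306: ✗
ship_id=307: ✗
ship_id=308: ✗
fragile_avg = (521 + 793 + 540 + 696 + 3) / 5 = 510.6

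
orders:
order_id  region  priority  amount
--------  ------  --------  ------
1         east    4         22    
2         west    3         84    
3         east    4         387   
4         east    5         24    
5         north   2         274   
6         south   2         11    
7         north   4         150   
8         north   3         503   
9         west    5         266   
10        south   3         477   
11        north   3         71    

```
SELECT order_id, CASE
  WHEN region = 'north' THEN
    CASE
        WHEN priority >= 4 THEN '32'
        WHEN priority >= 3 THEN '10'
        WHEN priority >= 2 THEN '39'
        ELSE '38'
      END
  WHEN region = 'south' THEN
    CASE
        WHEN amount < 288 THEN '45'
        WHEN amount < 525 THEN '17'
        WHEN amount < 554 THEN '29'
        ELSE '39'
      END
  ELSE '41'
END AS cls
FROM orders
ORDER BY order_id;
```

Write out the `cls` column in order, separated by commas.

41, 41, 41, 41, 39, 45, 32, 10, 41, 17, 10

order_id=1: region='east' → outer ELSE → 41
order_id=2: region='west' → outer ELSE → 41
order_id=3: region='east' → outer ELSE → 41
order_id=4: region='east' → outer ELSE → 41
order_id=5: region='north' → inner[priority >= 2] → 39
order_id=6: region='south' → inner[amount < 288] → 45
order_id=7: region='north' → inner[priority >= 4] → 32
order_id=8: region='north' → inner[priority >= 3] → 10
order_id=9: region='west' → outer ELSE → 41
order_id=10: region='south' → inner[amount < 525] → 17
order_id=11: region='north' → inner[priority >= 3] → 10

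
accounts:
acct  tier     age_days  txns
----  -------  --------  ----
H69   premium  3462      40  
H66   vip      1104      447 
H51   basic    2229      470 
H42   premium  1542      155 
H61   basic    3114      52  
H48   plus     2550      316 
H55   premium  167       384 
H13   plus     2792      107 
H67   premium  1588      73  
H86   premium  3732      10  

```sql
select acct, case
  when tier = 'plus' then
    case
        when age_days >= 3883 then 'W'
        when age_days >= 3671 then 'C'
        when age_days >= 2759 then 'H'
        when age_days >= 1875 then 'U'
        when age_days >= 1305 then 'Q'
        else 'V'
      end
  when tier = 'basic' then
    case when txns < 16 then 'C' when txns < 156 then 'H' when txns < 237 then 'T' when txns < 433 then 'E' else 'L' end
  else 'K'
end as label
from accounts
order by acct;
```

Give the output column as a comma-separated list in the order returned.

H, K, U, L, K, H, K, K, K, K

acct=H13: tier='plus' → inner[age_days >= 2759] → H
acct=H42: tier='premium' → outer ELSE → K
acct=H48: tier='plus' → inner[age_days >= 1875] → U
acct=H51: tier='basic' → inner[ELSE] → L
acct=H55: tier='premium' → outer ELSE → K
acct=H61: tier='basic' → inner[txns < 156] → H
acct=H66: tier='vip' → outer ELSE → K
acct=H67: tier='premium' → outer ELSE → K
acct=H69: tier='premium' → outer ELSE → K
acct=H86: tier='premium' → outer ELSE → K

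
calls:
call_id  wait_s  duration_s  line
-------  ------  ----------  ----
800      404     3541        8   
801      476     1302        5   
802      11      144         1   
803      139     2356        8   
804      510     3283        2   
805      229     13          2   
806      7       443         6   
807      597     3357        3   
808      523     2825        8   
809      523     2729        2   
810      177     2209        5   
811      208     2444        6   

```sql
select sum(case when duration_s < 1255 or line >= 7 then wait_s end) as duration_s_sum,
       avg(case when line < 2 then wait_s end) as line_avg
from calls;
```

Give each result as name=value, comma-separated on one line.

[duration_s_sum: duration_s < 1255 or line >= 7]
call_id=800: ✓ → 404
call_id=801: ✗
call_id=802: ✓ → 11
call_id=803: ✓ → 139
call_id=804: ✗
call_id=805: ✓ → 229
call_id=806: ✓ → 7
call_id=807: ✗
call_id=808: ✓ → 523
call_id=809: ✗
call_id=810: ✗
call_id=811: ✗
duration_s_sum = 404 + 11 + 139 + 229 + 7 + 523 = 1313
—
[line_avg: line < 2]
call_id=800: ✗
call_id=801: ✗
call_id=802: ✓ → 11
call_id=803: ✗
call_id=804: ✗
call_id=805: ✗
call_id=806: ✗
call_id=807: ✗
call_id=808: ✗
call_id=809: ✗
call_id=810: ✗
call_id=811: ✗
line_avg = 11

duration_s_sum=1313, line_avg=11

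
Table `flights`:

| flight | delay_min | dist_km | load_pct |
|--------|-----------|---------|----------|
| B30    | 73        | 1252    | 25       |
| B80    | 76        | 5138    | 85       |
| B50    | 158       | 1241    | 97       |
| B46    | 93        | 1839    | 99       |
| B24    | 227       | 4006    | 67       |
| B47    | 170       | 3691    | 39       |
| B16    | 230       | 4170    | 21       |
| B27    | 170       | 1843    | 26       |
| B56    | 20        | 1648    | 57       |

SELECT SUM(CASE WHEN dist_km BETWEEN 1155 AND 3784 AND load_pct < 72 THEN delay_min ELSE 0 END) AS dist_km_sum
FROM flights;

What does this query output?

433

flight=B30: ✓ → 73
flight=B80: ✗
flight=B50: ✗
flight=B46: ✗
flight=B24: ✗
flight=B47: ✓ → 170
flight=B16: ✗
flight=B27: ✓ → 170
flight=B56: ✓ → 20
dist_km_sum = 73 + 170 + 170 + 20 = 433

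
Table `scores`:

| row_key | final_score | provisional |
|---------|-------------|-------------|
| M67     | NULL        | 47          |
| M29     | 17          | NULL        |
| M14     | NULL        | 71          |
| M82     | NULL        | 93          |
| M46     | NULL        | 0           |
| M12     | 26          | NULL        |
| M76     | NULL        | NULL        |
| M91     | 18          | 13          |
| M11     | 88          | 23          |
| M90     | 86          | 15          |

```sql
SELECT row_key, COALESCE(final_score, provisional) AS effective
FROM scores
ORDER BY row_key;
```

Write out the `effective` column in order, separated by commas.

88, 26, 71, 17, 0, 47, NULL, 93, 86, 18

row_key=M11: final_score=88 → 88
row_key=M12: final_score=26 → 26
row_key=M14: final_score=NULL, provisional=71 → 71
row_key=M29: final_score=17 → 17
row_key=M46: final_score=NULL, provisional=0 → 0
row_key=M67: final_score=NULL, provisional=47 → 47
row_key=M76: final_score=NULL, provisional=NULL (all NULL) → NULL
row_key=M82: final_score=NULL, provisional=93 → 93
row_key=M90: final_score=86 → 86
row_key=M91: final_score=18 → 18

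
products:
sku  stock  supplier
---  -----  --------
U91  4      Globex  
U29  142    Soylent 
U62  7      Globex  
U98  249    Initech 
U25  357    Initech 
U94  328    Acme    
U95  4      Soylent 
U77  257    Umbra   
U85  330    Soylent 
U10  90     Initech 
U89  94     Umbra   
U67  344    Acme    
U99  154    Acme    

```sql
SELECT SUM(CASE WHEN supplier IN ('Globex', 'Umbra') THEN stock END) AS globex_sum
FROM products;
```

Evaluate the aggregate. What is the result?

362

sku=U91: ✓ → 4
sku=U29: ✗
sku=U62: ✓ → 7
sku=U98: ✗
sku=U25: ✗
sku=U94: ✗
sku=U95: ✗
sku=U77: ✓ → 257
sku=U85: ✗
sku=U10: ✗
sku=U89: ✓ → 94
sku=U67: ✗
sku=U99: ✗
globex_sum = 4 + 7 + 257 + 94 = 362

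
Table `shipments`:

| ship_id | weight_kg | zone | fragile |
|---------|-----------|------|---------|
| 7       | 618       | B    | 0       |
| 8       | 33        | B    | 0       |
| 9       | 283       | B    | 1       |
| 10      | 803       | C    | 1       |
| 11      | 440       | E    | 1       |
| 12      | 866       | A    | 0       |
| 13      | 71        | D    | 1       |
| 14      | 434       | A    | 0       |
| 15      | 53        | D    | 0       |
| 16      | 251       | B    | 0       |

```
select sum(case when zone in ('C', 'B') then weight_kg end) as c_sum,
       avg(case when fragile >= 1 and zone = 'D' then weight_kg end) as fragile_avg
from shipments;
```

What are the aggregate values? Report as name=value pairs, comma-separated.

[c_sum: zone in ('C', 'B')]
ship_id=7: ✓ → 618
ship_id=8: ✓ → 33
ship_id=9: ✓ → 283
ship_id=10: ✓ → 803
ship_id=11: ✗
ship_id=12: ✗
ship_id=13: ✗
ship_id=14: ✗
ship_id=15: ✗
ship_id=16: ✓ → 251
c_sum = 618 + 33 + 283 + 803 + 251 = 1988
—
[fragile_avg: fragile >= 1 and zone = 'D']
ship_id=7: ✗
ship_id=8: ✗
ship_id=9: ✗
ship_id=10: ✗
ship_id=11: ✗
ship_id=12: ✗
ship_id=13: ✓ → 71
ship_id=14: ✗
ship_id=15: ✗
ship_id=16: ✗
fragile_avg = 71

c_sum=1988, fragile_avg=71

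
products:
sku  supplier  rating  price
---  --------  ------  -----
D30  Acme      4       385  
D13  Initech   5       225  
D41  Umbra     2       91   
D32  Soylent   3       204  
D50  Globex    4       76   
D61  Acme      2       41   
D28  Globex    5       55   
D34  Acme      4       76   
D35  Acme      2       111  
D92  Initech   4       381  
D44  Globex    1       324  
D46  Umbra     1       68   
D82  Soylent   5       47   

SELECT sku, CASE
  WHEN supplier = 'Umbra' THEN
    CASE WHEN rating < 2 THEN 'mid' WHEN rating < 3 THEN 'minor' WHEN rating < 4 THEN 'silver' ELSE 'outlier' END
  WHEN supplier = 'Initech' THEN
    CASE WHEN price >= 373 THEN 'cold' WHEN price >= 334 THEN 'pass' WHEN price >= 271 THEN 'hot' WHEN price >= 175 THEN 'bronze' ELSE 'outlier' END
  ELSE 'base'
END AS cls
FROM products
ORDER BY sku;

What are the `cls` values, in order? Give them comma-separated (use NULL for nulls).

bronze, base, base, base, base, base, minor, base, mid, base, base, base, cold

sku=D13: supplier='Initech' → inner[price >= 175] → bronze
sku=D28: supplier='Globex' → outer ELSE → base
sku=D30: supplier='Acme' → outer ELSE → base
sku=D32: supplier='Soylent' → outer ELSE → base
sku=D34: supplier='Acme' → outer ELSE → base
sku=D35: supplier='Acme' → outer ELSE → base
sku=D41: supplier='Umbra' → inner[rating < 3] → minor
sku=D44: supplier='Globex' → outer ELSE → base
sku=D46: supplier='Umbra' → inner[rating < 2] → mid
sku=D50: supplier='Globex' → outer ELSE → base
sku=D61: supplier='Acme' → outer ELSE → base
sku=D82: supplier='Soylent' → outer ELSE → base
sku=D92: supplier='Initech' → inner[price >= 373] → cold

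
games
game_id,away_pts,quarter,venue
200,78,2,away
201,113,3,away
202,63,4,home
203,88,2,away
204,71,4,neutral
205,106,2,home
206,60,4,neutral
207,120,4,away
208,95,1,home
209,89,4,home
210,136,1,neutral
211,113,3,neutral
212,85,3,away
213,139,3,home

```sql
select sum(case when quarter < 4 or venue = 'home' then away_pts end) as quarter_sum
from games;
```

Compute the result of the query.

game_id=200: ✓ → 78
game_id=201: ✓ → 113
game_id=202: ✓ → 63
game_id=203: ✓ → 88
game_id=204: ✗
game_id=205: ✓ → 106
game_id=206: ✗
game_id=207: ✗
game_id=208: ✓ → 95
game_id=209: ✓ → 89
game_id=210: ✓ → 136
game_id=211: ✓ → 113
game_id=212: ✓ → 85
game_id=213: ✓ → 139
quarter_sum = 78 + 113 + 63 + 88 + 106 + 95 + 89 + 136 + 113 + 85 + 139 = 1105

1105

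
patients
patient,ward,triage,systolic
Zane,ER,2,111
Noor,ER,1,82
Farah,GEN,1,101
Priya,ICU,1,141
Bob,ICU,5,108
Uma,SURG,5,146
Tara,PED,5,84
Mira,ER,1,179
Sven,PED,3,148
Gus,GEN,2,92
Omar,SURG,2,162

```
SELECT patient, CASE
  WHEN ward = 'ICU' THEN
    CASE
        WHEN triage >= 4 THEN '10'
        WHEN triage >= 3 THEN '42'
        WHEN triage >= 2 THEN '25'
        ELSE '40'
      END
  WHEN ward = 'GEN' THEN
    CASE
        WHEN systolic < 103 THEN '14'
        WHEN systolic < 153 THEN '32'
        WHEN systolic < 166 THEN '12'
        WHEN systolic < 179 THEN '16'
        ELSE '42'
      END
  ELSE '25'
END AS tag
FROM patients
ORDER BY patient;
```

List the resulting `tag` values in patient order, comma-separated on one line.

10, 14, 14, 25, 25, 25, 40, 25, 25, 25, 25

patient=Bob: ward='ICU' → inner[triage >= 4] → 10
patient=Farah: ward='GEN' → inner[systolic < 103] → 14
patient=Gus: ward='GEN' → inner[systolic < 103] → 14
patient=Mira: ward='ER' → outer ELSE → 25
patient=Noor: ward='ER' → outer ELSE → 25
patient=Omar: ward='SURG' → outer ELSE → 25
patient=Priya: ward='ICU' → inner[ELSE] → 40
patient=Sven: ward='PED' → outer ELSE → 25
patient=Tara: ward='PED' → outer ELSE → 25
patient=Uma: ward='SURG' → outer ELSE → 25
patient=Zane: ward='ER' → outer ELSE → 25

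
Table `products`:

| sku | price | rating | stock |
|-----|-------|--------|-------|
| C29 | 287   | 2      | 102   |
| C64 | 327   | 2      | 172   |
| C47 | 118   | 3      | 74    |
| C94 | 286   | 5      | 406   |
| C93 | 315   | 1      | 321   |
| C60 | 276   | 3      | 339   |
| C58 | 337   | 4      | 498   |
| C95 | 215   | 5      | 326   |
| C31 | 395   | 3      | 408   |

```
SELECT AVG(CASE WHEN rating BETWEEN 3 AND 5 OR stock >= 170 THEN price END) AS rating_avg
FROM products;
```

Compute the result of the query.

sku=C29: ✗
sku=C64: ✓ → 327
sku=C47: ✓ → 118
sku=C94: ✓ → 286
sku=C93: ✓ → 315
sku=C60: ✓ → 276
sku=C58: ✓ → 337
sku=C95: ✓ → 215
sku=C31: ✓ → 395
rating_avg = (327 + 118 + 286 + 315 + 276 + 337 + 215 + 395) / 8 = 283.625

283.625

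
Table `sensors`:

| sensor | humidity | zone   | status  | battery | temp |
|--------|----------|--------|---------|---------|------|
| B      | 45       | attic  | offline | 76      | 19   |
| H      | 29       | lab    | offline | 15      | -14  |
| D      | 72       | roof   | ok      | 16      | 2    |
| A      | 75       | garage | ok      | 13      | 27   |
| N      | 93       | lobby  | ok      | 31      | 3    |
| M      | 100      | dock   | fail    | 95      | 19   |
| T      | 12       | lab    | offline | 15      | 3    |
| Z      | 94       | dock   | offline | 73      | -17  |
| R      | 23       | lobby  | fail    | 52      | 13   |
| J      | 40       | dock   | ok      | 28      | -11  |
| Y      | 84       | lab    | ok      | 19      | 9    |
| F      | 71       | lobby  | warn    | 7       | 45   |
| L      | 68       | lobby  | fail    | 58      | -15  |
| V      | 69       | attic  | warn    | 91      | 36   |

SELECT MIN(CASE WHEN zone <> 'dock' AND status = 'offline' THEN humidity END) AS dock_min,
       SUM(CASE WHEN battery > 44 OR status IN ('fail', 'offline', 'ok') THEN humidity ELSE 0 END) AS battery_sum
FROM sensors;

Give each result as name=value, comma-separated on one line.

[dock_min: zone <> 'dock' AND status = 'offline']
sensor=B: ✓ → 45
sensor=H: ✓ → 29
sensor=D: ✗
sensor=A: ✗
sensor=N: ✗
sensor=M: ✗
sensor=T: ✓ → 12
sensor=Z: ✗
sensor=R: ✗
sensor=J: ✗
sensor=Y: ✗
sensor=F: ✗
sensor=L: ✗
sensor=V: ✗
dock_min = MIN(45, 29, 12) = 12
—
[battery_sum: battery > 44 OR status IN ('fail', 'offline', 'ok')]
sensor=B: ✓ → 45
sensor=H: ✓ → 29
sensor=D: ✓ → 72
sensor=A: ✓ → 75
sensor=N: ✓ → 93
sensor=M: ✓ → 100
sensor=T: ✓ → 12
sensor=Z: ✓ → 94
sensor=R: ✓ → 23
sensor=J: ✓ → 40
sensor=Y: ✓ → 84
sensor=F: ✗
sensor=L: ✓ → 68
sensor=V: ✓ → 69
battery_sum = 45 + 29 + 72 + 75 + 93 + 100 + 12 + 94 + 23 + 40 + 84 + 68 + 69 = 804

dock_min=12, battery_sum=804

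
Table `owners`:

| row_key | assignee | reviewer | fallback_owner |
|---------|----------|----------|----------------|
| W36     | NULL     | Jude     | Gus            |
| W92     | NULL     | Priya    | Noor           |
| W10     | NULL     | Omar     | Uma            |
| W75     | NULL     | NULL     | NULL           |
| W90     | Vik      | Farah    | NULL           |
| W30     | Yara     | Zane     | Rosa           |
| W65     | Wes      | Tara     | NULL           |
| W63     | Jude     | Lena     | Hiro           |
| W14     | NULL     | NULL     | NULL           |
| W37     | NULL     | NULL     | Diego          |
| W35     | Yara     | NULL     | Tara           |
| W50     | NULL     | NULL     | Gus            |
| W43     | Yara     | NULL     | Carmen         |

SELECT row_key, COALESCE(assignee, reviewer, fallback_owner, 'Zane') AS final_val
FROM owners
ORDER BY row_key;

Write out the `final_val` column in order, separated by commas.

row_key=W10: assignee=NULL, reviewer=Omar → Omar
row_key=W14: assignee=NULL, reviewer=NULL, fallback_owner=NULL, → literal Zane → Zane
row_key=W30: assignee=Yara → Yara
row_key=W35: assignee=Yara → Yara
row_key=W36: assignee=NULL, reviewer=Jude → Jude
row_key=W37: assignee=NULL, reviewer=NULL, fallback_owner=Diego → Diego
row_key=W43: assignee=Yara → Yara
row_key=W50: assignee=NULL, reviewer=NULL, fallback_owner=Gus → Gus
row_key=W63: assignee=Jude → Jude
row_key=W65: assignee=Wes → Wes
row_key=W75: assignee=NULL, reviewer=NULL, fallback_owner=NULL, → literal Zane → Zane
row_key=W90: assignee=Vik → Vik
row_key=W92: assignee=NULL, reviewer=Priya → Priya

Omar, Zane, Yara, Yara, Jude, Diego, Yara, Gus, Jude, Wes, Zane, Vik, Priya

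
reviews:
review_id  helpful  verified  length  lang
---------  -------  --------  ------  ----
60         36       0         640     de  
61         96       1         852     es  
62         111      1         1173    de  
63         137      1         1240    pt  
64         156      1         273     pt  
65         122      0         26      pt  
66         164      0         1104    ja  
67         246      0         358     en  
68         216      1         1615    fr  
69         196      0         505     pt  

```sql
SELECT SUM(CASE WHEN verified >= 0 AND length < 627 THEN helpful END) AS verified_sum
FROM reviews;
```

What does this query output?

review_id=60: ✗
review_id=61: ✗
review_id=62: ✗
review_id=63: ✗
review_id=64: ✓ → 156
review_id=65: ✓ → 122
review_id=66: ✗
review_id=67: ✓ → 246
review_id=68: ✗
review_id=69: ✓ → 196
verified_sum = 156 + 122 + 246 + 196 = 720

720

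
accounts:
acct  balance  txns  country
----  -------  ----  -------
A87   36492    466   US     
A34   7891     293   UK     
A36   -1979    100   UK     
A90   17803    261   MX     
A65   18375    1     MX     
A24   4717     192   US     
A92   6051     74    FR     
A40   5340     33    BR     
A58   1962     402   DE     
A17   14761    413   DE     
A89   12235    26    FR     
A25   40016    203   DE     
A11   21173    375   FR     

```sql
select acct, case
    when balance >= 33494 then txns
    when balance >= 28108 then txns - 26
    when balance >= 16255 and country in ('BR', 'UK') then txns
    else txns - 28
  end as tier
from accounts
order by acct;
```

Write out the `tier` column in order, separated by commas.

347, 385, 164, 203, 265, 72, 5, 374, -27, 466, -2, 233, 46

acct=A11: ELSE → 347
acct=A17: ELSE → 385
acct=A24: ELSE → 164
acct=A25: balance >= 33494 → 203
acct=A34: ELSE → 265
acct=A36: ELSE → 72
acct=A40: ELSE → 5
acct=A58: ELSE → 374
acct=A65: ELSE → -27
acct=A87: balance >= 33494 → 466
acct=A89: ELSE → -2
acct=A90: ELSE → 233
acct=A92: ELSE → 46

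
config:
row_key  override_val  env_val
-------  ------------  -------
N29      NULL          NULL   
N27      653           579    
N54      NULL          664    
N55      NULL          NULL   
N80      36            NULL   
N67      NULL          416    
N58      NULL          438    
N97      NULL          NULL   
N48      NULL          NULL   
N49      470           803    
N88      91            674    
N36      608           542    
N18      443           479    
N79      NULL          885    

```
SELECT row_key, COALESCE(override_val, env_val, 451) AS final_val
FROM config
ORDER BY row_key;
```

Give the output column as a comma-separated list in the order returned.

row_key=N18: override_val=443 → 443
row_key=N27: override_val=653 → 653
row_key=N29: override_val=NULL, env_val=NULL, → literal 451 → 451
row_key=N36: override_val=608 → 608
row_key=N48: override_val=NULL, env_val=NULL, → literal 451 → 451
row_key=N49: override_val=470 → 470
row_key=N54: override_val=NULL, env_val=664 → 664
row_key=N55: override_val=NULL, env_val=NULL, → literal 451 → 451
row_key=N58: override_val=NULL, env_val=438 → 438
row_key=N67: override_val=NULL, env_val=416 → 416
row_key=N79: override_val=NULL, env_val=885 → 885
row_key=N80: override_val=36 → 36
row_key=N88: override_val=91 → 91
row_key=N97: override_val=NULL, env_val=NULL, → literal 451 → 451

443, 653, 451, 608, 451, 470, 664, 451, 438, 416, 885, 36, 91, 451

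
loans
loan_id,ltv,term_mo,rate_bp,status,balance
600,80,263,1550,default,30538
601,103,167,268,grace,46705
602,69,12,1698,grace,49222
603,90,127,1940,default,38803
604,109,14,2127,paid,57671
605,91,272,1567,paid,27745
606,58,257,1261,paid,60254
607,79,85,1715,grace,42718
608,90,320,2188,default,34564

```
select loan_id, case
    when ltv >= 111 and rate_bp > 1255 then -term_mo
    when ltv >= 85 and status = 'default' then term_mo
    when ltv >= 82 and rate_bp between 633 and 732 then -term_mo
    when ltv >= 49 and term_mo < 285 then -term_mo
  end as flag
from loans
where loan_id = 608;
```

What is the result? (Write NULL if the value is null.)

320

loan_id = 608: ltv=90, term_mo=320, rate_bp=2188, status=default, balance=34564.
ltv >= 111 and rate_bp > 1255 → false
ltv >= 85 and status = 'default' → true → 320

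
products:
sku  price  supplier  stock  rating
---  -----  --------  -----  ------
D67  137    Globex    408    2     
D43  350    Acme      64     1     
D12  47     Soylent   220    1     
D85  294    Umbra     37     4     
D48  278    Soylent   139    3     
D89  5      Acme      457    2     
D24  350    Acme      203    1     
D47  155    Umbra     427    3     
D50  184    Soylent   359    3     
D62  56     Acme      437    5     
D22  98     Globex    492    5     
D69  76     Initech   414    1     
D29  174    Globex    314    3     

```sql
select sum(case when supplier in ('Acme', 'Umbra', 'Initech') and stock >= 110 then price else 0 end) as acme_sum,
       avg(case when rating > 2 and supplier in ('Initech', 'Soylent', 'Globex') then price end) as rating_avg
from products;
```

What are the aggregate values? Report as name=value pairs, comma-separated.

acme_sum=642, rating_avg=183.5

[acme_sum: supplier in ('Acme', 'Umbra', 'Initech') and stock >= 110]
sku=D67: ✗
sku=D43: ✗
sku=D12: ✗
sku=D85: ✗
sku=D48: ✗
sku=D89: ✓ → 5
sku=D24: ✓ → 350
sku=D47: ✓ → 155
sku=D50: ✗
sku=D62: ✓ → 56
sku=D22: ✗
sku=D69: ✓ → 76
sku=D29: ✗
acme_sum = 5 + 350 + 155 + 56 + 76 = 642
—
[rating_avg: rating > 2 and supplier in ('Initech', 'Soylent', 'Globex')]
sku=D67: ✗
sku=D43: ✗
sku=D12: ✗
sku=D85: ✗
sku=D48: ✓ → 278
sku=D89: ✗
sku=D24: ✗
sku=D47: ✗
sku=D50: ✓ → 184
sku=D62: ✗
sku=D22: ✓ → 98
sku=D69: ✗
sku=D29: ✓ → 174
rating_avg = (278 + 184 + 98 + 174) / 4 = 183.5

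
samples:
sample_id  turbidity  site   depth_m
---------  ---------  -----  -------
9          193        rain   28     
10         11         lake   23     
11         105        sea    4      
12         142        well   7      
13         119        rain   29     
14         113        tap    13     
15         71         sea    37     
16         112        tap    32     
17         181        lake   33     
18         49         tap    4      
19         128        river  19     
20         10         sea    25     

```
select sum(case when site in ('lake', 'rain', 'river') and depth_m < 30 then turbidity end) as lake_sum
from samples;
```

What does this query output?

sample_id=9: ✓ → 193
sample_id=10: ✓ → 11
sample_id=11: ✗
sample_id=12: ✗
sample_id=13: ✓ → 119
sample_id=14: ✗
sample_id=15: ✗
sample_id=16: ✗
sample_id=17: ✗
sample_id=18: ✗
sample_id=19: ✓ → 128
sample_id=20: ✗
lake_sum = 193 + 11 + 119 + 128 = 451

451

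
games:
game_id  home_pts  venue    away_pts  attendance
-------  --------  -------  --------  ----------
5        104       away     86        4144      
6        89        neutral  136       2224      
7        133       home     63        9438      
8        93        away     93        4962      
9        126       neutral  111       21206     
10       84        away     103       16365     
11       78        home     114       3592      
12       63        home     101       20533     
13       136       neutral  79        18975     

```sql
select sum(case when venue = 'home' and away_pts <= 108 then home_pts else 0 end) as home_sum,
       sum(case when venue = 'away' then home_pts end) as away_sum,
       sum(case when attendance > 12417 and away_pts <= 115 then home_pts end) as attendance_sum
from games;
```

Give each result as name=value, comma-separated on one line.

home_sum=196, away_sum=281, attendance_sum=409

[home_sum: venue = 'home' and away_pts <= 108]
game_id=5: ✗
game_id=6: ✗
game_id=7: ✓ → 133
game_id=8: ✗
game_id=9: ✗
game_id=10: ✗
game_id=11: ✗
game_id=12: ✓ → 63
game_id=13: ✗
home_sum = 133 + 63 = 196
—
[away_sum: venue = 'away']
game_id=5: ✓ → 104
game_id=6: ✗
game_id=7: ✗
game_id=8: ✓ → 93
game_id=9: ✗
game_id=10: ✓ → 84
game_id=11: ✗
game_id=12: ✗
game_id=13: ✗
away_sum = 104 + 93 + 84 = 281
—
[attendance_sum: attendance > 12417 and away_pts <= 115]
game_id=5: ✗
game_id=6: ✗
game_id=7: ✗
game_id=8: ✗
game_id=9: ✓ → 126
game_id=10: ✓ → 84
game_id=11: ✗
game_id=12: ✓ → 63
game_id=13: ✓ → 136
attendance_sum = 126 + 84 + 63 + 136 = 409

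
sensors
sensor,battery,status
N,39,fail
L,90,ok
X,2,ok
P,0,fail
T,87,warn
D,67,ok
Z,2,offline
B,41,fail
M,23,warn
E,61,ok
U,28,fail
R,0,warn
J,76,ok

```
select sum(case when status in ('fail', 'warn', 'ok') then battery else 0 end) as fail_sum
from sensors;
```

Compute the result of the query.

sensor=N: ✓ → 39
sensor=L: ✓ → 90
sensor=X: ✓ → 2
sensor=P: ✓ → 0
sensor=T: ✓ → 87
sensor=D: ✓ → 67
sensor=Z: ✗
sensor=B: ✓ → 41
sensor=M: ✓ → 23
sensor=E: ✓ → 61
sensor=U: ✓ → 28
sensor=R: ✓ → 0
sensor=J: ✓ → 76
fail_sum = 39 + 90 + 2 + 87 + 67 + 41 + 23 + 61 + 28 + 76 = 514

514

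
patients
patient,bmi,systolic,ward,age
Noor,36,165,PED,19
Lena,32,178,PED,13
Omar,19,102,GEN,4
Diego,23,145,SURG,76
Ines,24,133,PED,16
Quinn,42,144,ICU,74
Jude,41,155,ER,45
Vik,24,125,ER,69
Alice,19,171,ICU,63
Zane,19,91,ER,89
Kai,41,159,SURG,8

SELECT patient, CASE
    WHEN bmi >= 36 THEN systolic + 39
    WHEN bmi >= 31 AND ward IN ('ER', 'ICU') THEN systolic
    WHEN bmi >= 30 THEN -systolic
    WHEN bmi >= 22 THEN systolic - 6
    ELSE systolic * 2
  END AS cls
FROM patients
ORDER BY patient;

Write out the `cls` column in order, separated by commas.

342, 139, 127, 194, 198, -178, 204, 204, 183, 119, 182

patient=Alice: ELSE → 342
patient=Diego: bmi >= 22 → 139
patient=Ines: bmi >= 22 → 127
patient=Jude: bmi >= 36 → 194
patient=Kai: bmi >= 36 → 198
patient=Lena: bmi >= 30 → -178
patient=Noor: bmi >= 36 → 204
patient=Omar: ELSE → 204
patient=Quinn: bmi >= 36 → 183
patient=Vik: bmi >= 22 → 119
patient=Zane: ELSE → 182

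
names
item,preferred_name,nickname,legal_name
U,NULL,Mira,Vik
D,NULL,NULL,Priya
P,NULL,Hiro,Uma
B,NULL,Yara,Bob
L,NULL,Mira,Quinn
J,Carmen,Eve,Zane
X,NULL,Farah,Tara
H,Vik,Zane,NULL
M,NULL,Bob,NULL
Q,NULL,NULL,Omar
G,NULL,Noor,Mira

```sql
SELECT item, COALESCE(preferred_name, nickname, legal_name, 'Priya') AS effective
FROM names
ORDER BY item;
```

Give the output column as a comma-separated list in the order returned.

item=B: preferred_name=NULL, nickname=Yara → Yara
item=D: preferred_name=NULL, nickname=NULL, legal_name=Priya → Priya
item=G: preferred_name=NULL, nickname=Noor → Noor
item=H: preferred_name=Vik → Vik
item=J: preferred_name=Carmen → Carmen
item=L: preferred_name=NULL, nickname=Mira → Mira
item=M: preferred_name=NULL, nickname=Bob → Bob
item=P: preferred_name=NULL, nickname=Hiro → Hiro
item=Q: preferred_name=NULL, nickname=NULL, legal_name=Omar → Omar
item=U: preferred_name=NULL, nickname=Mira → Mira
item=X: preferred_name=NULL, nickname=Farah → Farah

Yara, Priya, Noor, Vik, Carmen, Mira, Bob, Hiro, Omar, Mira, Farah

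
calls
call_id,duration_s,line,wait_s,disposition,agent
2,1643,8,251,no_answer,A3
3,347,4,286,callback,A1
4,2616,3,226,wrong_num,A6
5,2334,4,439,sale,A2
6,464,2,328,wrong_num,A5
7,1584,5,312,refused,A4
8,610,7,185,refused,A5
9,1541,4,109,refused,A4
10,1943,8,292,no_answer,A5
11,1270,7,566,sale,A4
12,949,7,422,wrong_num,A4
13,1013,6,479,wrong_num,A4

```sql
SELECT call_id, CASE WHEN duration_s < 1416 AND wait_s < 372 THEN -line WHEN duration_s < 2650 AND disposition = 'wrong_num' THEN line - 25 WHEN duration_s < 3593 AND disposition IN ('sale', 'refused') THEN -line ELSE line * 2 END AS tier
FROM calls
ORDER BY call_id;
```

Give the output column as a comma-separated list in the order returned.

call_id=2: ELSE → 16
call_id=3: duration_s < 1416 AND wait_s < 372 → -4
call_id=4: duration_s < 2650 AND disposition = 'wrong_num' → -22
call_id=5: duration_s < 3593 AND disposition IN ('sale', 'refused') → -4
call_id=6: duration_s < 1416 AND wait_s < 372 → -2
call_id=7: duration_s < 3593 AND disposition IN ('sale', 'refused') → -5
call_id=8: duration_s < 1416 AND wait_s < 372 → -7
call_id=9: duration_s < 3593 AND disposition IN ('sale', 'refused') → -4
call_id=10: ELSE → 16
call_id=11: duration_s < 3593 AND disposition IN ('sale', 'refused') → -7
call_id=12: duration_s < 2650 AND disposition = 'wrong_num' → -18
call_id=13: duration_s < 2650 AND disposition = 'wrong_num' → -19

16, -4, -22, -4, -2, -5, -7, -4, 16, -7, -18, -19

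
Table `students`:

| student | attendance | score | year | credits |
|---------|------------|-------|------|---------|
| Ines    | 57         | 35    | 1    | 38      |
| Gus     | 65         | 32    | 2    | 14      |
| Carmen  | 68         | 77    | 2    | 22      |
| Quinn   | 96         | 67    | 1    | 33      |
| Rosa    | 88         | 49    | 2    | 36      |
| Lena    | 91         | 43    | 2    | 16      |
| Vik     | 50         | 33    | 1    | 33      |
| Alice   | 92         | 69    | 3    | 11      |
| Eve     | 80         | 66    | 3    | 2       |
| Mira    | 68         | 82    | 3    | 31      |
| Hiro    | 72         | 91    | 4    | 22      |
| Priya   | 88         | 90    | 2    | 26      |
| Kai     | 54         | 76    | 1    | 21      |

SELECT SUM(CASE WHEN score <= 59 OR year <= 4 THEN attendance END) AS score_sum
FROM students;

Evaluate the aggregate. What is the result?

969

student=Ines: ✓ → 57
student=Gus: ✓ → 65
student=Carmen: ✓ → 68
student=Quinn: ✓ → 96
student=Rosa: ✓ → 88
student=Lena: ✓ → 91
student=Vik: ✓ → 50
student=Alice: ✓ → 92
student=Eve: ✓ → 80
student=Mira: ✓ → 68
student=Hiro: ✓ → 72
student=Priya: ✓ → 88
student=Kai: ✓ → 54
score_sum = 57 + 65 + 68 + 96 + 88 + 91 + 50 + 92 + 80 + 68 + 72 + 88 + 54 = 969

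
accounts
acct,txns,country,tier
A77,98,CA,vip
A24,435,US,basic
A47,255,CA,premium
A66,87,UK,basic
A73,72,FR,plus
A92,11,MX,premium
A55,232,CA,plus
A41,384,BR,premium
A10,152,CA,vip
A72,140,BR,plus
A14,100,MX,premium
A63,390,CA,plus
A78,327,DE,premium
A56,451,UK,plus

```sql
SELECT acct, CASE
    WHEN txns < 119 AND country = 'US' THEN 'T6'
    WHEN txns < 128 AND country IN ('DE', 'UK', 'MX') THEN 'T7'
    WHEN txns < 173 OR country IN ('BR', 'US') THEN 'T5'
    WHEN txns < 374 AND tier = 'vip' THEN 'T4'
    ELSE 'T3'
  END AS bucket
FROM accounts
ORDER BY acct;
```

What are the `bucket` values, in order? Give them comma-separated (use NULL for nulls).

acct=A10: txns < 173 OR country IN ('BR', 'US') → T5
acct=A14: txns < 128 AND country IN ('DE', 'UK', 'MX') → T7
acct=A24: txns < 173 OR country IN ('BR', 'US') → T5
acct=A41: txns < 173 OR country IN ('BR', 'US') → T5
acct=A47: ELSE → T3
acct=A55: ELSE → T3
acct=A56: ELSE → T3
acct=A63: ELSE → T3
acct=A66: txns < 128 AND country IN ('DE', 'UK', 'MX') → T7
acct=A72: txns < 173 OR country IN ('BR', 'US') → T5
acct=A73: txns < 173 OR country IN ('BR', 'US') → T5
acct=A77: txns < 173 OR country IN ('BR', 'US') → T5
acct=A78: ELSE → T3
acct=A92: txns < 128 AND country IN ('DE', 'UK', 'MX') → T7

T5, T7, T5, T5, T3, T3, T3, T3, T7, T5, T5, T5, T3, T7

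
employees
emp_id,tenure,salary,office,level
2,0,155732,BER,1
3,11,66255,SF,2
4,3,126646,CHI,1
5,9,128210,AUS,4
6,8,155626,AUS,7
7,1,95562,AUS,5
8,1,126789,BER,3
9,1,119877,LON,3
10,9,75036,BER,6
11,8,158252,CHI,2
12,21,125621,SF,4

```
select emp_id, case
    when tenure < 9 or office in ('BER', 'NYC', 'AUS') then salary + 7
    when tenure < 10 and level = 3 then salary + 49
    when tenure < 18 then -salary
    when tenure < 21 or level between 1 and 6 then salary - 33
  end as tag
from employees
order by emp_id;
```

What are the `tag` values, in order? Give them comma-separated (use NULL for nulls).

155739, -66255, 126653, 128217, 155633, 95569, 126796, 119884, 75043, 158259, 125588

emp_id=2: tenure < 9 or office in ('BER', 'NYC', 'AUS') → 155739
emp_id=3: tenure < 18 → -66255
emp_id=4: tenure < 9 or office in ('BER', 'NYC', 'AUS') → 126653
emp_id=5: tenure < 9 or office in ('BER', 'NYC', 'AUS') → 128217
emp_id=6: tenure < 9 or office in ('BER', 'NYC', 'AUS') → 155633
emp_id=7: tenure < 9 or office in ('BER', 'NYC', 'AUS') → 95569
emp_id=8: tenure < 9 or office in ('BER', 'NYC', 'AUS') → 126796
emp_id=9: tenure < 9 or office in ('BER', 'NYC', 'AUS') → 119884
emp_id=10: tenure < 9 or office in ('BER', 'NYC', 'AUS') → 75043
emp_id=11: tenure < 9 or office in ('BER', 'NYC', 'AUS') → 158259
emp_id=12: tenure < 21 or level between 1 and 6 → 125588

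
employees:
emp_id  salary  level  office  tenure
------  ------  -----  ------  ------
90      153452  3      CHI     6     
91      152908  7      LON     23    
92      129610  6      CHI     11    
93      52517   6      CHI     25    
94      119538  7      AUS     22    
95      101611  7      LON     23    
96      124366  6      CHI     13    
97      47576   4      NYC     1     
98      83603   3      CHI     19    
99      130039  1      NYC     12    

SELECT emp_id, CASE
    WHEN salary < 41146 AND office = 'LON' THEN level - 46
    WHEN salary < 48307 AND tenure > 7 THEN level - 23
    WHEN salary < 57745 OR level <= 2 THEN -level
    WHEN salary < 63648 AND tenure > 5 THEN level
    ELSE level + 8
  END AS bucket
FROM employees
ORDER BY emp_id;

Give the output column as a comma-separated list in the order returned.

11, 15, 14, -6, 15, 15, 14, -4, 11, -1

emp_id=90: ELSE → 11
emp_id=91: ELSE → 15
emp_id=92: ELSE → 14
emp_id=93: salary < 57745 OR level <= 2 → -6
emp_id=94: ELSE → 15
emp_id=95: ELSE → 15
emp_id=96: ELSE → 14
emp_id=97: salary < 57745 OR level <= 2 → -4
emp_id=98: ELSE → 11
emp_id=99: salary < 57745 OR level <= 2 → -1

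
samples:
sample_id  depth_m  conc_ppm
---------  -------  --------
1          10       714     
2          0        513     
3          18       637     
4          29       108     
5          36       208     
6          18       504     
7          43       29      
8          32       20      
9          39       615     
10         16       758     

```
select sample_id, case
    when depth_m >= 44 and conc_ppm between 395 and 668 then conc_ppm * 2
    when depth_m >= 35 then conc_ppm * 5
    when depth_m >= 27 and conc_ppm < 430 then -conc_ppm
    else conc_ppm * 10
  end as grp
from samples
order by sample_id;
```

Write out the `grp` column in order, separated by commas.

sample_id=1: ELSE → 7140
sample_id=2: ELSE → 5130
sample_id=3: ELSE → 6370
sample_id=4: depth_m >= 27 and conc_ppm < 430 → -108
sample_id=5: depth_m >= 35 → 1040
sample_id=6: ELSE → 5040
sample_id=7: depth_m >= 35 → 145
sample_id=8: depth_m >= 27 and conc_ppm < 430 → -20
sample_id=9: depth_m >= 35 → 3075
sample_id=10: ELSE → 7580

7140, 5130, 6370, -108, 1040, 5040, 145, -20, 3075, 7580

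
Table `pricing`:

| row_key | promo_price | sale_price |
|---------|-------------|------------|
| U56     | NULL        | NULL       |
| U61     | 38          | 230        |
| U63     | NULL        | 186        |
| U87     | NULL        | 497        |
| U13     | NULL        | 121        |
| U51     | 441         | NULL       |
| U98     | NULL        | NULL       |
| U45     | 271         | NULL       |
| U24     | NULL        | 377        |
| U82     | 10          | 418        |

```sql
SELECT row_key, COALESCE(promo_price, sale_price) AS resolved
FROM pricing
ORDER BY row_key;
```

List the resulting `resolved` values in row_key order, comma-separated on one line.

121, 377, 271, 441, NULL, 38, 186, 10, 497, NULL

row_key=U13: promo_price=NULL, sale_price=121 → 121
row_key=U24: promo_price=NULL, sale_price=377 → 377
row_key=U45: promo_price=271 → 271
row_key=U51: promo_price=441 → 441
row_key=U56: promo_price=NULL, sale_price=NULL (all NULL) → NULL
row_key=U61: promo_price=38 → 38
row_key=U63: promo_price=NULL, sale_price=186 → 186
row_key=U82: promo_price=10 → 10
row_key=U87: promo_price=NULL, sale_price=497 → 497
row_key=U98: promo_price=NULL, sale_price=NULL (all NULL) → NULL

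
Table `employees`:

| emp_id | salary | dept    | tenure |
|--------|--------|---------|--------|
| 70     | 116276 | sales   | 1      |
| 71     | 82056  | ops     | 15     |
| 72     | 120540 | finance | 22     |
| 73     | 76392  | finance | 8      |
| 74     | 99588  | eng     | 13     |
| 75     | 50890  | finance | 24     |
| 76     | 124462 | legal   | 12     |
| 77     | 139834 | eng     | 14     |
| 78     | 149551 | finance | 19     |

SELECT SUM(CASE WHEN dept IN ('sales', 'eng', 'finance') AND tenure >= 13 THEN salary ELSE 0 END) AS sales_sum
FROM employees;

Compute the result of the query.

560403

emp_id=70: ✗
emp_id=71: ✗
emp_id=72: ✓ → 120540
emp_id=73: ✗
emp_id=74: ✓ → 99588
emp_id=75: ✓ → 50890
emp_id=76: ✗
emp_id=77: ✓ → 139834
emp_id=78: ✓ → 149551
sales_sum = 120540 + 99588 + 50890 + 139834 + 149551 = 560403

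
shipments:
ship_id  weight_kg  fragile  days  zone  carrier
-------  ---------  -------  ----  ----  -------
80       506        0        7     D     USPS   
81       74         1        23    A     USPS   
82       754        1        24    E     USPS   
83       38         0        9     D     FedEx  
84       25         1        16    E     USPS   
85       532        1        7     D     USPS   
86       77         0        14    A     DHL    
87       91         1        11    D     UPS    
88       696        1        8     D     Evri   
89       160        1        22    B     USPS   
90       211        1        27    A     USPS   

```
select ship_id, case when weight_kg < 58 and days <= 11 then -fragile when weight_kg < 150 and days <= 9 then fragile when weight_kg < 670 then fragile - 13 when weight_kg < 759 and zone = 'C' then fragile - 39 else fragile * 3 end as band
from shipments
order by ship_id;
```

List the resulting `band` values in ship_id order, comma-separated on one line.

ship_id=80: weight_kg < 670 → -13
ship_id=81: weight_kg < 670 → -12
ship_id=82: ELSE → 3
ship_id=83: weight_kg < 58 and days <= 11 → 0
ship_id=84: weight_kg < 670 → -12
ship_id=85: weight_kg < 670 → -12
ship_id=86: weight_kg < 670 → -13
ship_id=87: weight_kg < 670 → -12
ship_id=88: ELSE → 3
ship_id=89: weight_kg < 670 → -12
ship_id=90: weight_kg < 670 → -12

-13, -12, 3, 0, -12, -12, -13, -12, 3, -12, -12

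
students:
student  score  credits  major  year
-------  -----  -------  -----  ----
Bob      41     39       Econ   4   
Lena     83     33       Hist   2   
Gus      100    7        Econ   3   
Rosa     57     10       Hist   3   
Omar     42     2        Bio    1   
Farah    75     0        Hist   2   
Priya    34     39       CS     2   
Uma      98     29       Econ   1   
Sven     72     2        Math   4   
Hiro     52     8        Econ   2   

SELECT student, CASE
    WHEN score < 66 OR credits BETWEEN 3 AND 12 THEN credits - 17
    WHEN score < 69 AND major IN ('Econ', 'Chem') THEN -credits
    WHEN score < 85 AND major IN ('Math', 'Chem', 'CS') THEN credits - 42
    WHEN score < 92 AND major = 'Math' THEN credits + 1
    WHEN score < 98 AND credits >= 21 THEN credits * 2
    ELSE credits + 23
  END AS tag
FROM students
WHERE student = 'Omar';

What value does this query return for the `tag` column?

-15

student = Omar: score=42, credits=2, major=Bio, year=1.
score < 66 OR credits BETWEEN 3 AND 12 → true → -15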